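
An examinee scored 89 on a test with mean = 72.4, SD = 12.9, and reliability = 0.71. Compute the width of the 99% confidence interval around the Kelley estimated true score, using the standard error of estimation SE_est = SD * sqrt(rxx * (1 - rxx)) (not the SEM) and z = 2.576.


True score estimate = 0.71*89 + 0.29*72.4 = 84.186
SE_est = SD * sqrt(rxx * (1 - rxx)) = 12.9 * sqrt(0.71 * 0.29) = 12.9 * sqrt(0.2059) = 5.85353
CI = T_est +/- z * SE_est, so width = 2 * z * SE_est = 2 * 2.576 * 5.85353
Width = 30.1574

30.1574


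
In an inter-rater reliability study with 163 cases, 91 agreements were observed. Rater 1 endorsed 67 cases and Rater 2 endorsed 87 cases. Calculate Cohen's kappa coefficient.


P_o = 91/163 = 0.558282
P_e = (67*87 + 96*76) / 26569 = 0.493997
kappa = (P_o - P_e) / (1 - P_e)
kappa = (0.558282 - 0.493997) / (1 - 0.493997)
kappa = 0.127

0.127


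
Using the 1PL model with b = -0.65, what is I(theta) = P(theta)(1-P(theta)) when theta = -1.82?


P = 1/(1+exp(-(-1.82--0.65))) = 0.2369
I = P*(1-P) = 0.2369 * 0.7631
I = 0.1808

0.1808


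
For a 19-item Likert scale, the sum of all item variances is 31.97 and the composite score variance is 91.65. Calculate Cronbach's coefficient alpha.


alpha = (k/(k-1)) * (1 - sum(si^2)/s_total^2)
= (19/18) * (1 - 31.97/91.65)
alpha = 0.6873

0.6873


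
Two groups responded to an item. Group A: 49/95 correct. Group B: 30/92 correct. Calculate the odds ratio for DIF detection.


Odds_A = 49/46 = 1.0652
Odds_B = 30/62 = 0.4839
OR = Odds_A / Odds_B = 1.0652 / 0.4839
Exactly, OR = (49 * 62) / (46 * 30) = 3038 / 1380
OR = 2.2014

2.2014


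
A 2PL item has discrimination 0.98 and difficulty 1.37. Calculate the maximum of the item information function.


For 2PL, max info at theta = b = 1.37
I_max = a^2 / 4 = 0.98^2 / 4
= 0.9604 / 4
I_max = 0.2401

0.2401


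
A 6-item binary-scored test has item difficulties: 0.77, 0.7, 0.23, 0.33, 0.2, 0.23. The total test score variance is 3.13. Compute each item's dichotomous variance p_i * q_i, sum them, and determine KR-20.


For each item, compute p_i * q_i:
  Item 1: 0.77 * 0.23 = 0.1771
  Item 2: 0.7 * 0.3 = 0.21
  Item 3: 0.23 * 0.77 = 0.1771
  Item 4: 0.33 * 0.67 = 0.2211
  Item 5: 0.2 * 0.8 = 0.16
  Item 6: 0.23 * 0.77 = 0.1771
Sum(p_i * q_i) = 0.1771 + 0.21 + 0.1771 + 0.2211 + 0.16 + 0.1771 = 1.1224
KR-20 = (k/(k-1)) * (1 - Sum(p_i*q_i) / Var_total)
= (6/5) * (1 - 1.1224/3.13)
= 1.2 * 0.6414
KR-20 = 0.7697

0.7697


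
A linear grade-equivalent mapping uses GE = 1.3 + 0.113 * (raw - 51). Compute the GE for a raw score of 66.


raw - median = 66 - 51 = 15
slope * diff = 0.113 * 15 = 1.695
GE = 1.3 + 1.695
GE = 2.995

2.995


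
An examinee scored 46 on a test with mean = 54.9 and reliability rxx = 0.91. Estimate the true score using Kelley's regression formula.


T_est = rxx * X + (1 - rxx) * mean
T_est = 0.91 * 46 + 0.09 * 54.9
T_est = 41.86 + 4.941
T_est = 46.801

46.801


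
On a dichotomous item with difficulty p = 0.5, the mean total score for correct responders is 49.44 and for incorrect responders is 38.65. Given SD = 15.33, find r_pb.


q = 1 - p = 0.5
rpb = ((M1 - M0) / SD) * sqrt(p * q)
rpb = ((49.44 - 38.65) / 15.33) * sqrt(0.5 * 0.5)
rpb = 0.3519

0.3519


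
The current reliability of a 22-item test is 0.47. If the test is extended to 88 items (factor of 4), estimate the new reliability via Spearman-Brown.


r_new = (n * rxx) / (1 + (n-1) * rxx)
r_new = (4 * 0.47) / (1 + 3 * 0.47)
r_new = 1.88 / 2.41
r_new = 0.7801

0.7801


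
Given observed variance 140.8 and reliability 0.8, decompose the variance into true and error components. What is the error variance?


var_true = rxx * var_obs = 0.8 * 140.8 = 112.64
var_error = var_obs - var_true
var_error = 140.8 - 112.64
var_error = 28.16

28.16


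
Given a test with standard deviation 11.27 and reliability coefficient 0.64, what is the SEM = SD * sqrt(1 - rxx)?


SEM = SD * sqrt(1 - rxx)
SEM = 11.27 * sqrt(1 - 0.64)
SEM = 11.27 * sqrt(0.36) = 11.27 * 0.6
SEM = 6.762

6.762


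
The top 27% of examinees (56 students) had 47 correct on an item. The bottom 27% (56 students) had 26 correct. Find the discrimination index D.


p_upper = 47/56 = 0.8393
p_lower = 26/56 = 0.4643
D = 0.8393 - 0.4643 = 0.375

0.375


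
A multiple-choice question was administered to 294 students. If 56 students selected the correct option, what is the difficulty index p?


Item difficulty p = number correct / total examinees
p = 56 / 294
p = 0.1905

0.1905


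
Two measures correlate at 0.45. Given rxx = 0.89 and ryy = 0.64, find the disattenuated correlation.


r_corrected = rxy / sqrt(rxx * ryy)
= 0.45 / sqrt(0.89 * 0.64)
= 0.45 / sqrt(0.5696)
= 0.45 / 0.754718
r_corrected = 0.5962

0.5962


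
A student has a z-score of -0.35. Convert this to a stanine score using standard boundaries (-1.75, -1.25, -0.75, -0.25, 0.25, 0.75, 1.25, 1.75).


Stanine boundaries: [-1.75, -1.25, -0.75, -0.25, 0.25, 0.75, 1.25, 1.75]
z = -0.35
Check each boundary:
  z >= -1.75 -> could be stanine 2
  z >= -1.25 -> could be stanine 3
  z >= -0.75 -> could be stanine 4
  z < -0.25
  z < 0.25
  z < 0.75
  z < 1.25
  z < 1.75
Highest qualifying boundary gives stanine = 4

4


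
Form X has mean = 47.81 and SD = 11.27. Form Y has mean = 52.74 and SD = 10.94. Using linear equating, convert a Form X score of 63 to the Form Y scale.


slope = SD_Y / SD_X = 10.94 / 11.27 ~ 0.9707
intercept = mean_Y - slope * mean_X = 52.74 - (10.94 / 11.27) * 47.81 ~ 6.3299
Y = slope * X + intercept. To avoid rounding drift from the rounded slope/intercept, evaluate the equivalent form Y = mean_Y + SD_Y * (X - mean_X) / SD_X at full precision:
Y = 52.74 + 10.94 * (63 - 47.81) / 11.27
Y = 52.74 + 10.94 * 15.19 / 11.27
Y = 52.74 + 166.1786 / 11.27
Y = 52.74 + 14.7452
Y = 67.4852

67.4852


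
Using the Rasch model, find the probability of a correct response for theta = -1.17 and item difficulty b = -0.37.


theta - b = -1.17 - -0.37 = -0.8
exp(-(theta - b)) = exp(0.8) = 2.2255
P = 1 / (1 + 2.2255)
P = 0.31

0.31


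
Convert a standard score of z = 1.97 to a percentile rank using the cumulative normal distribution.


CDF(z) = 0.5 * (1 + erf(z/sqrt(2)))
erf(1.393) = 0.9512
CDF = 0.9756
Percentile rank = 0.9756 * 100 = 97.56

97.56


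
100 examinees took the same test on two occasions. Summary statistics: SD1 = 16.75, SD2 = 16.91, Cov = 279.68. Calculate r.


r = cov(X,Y) / (SD_X * SD_Y)
r = 279.68 / (16.75 * 16.91)
r = 279.68 / 283.2425
r = 0.9874

0.9874


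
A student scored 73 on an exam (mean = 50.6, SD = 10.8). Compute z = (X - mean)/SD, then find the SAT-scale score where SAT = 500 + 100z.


z = (X - mean) / SD = (73 - 50.6) / 10.8
z = 22.4 / 10.8
z = 2.0741
SAT-scale = SAT = 500 + 100z
Carry z at full precision (z = 22.4 / 10.8) into the conversion:
SAT-scale = 500 + 100 * (22.4 / 10.8) = 500 + 2240 / 10.8
SAT-scale = 500 + 207.4074
SAT-scale = 707.4074

707.4074


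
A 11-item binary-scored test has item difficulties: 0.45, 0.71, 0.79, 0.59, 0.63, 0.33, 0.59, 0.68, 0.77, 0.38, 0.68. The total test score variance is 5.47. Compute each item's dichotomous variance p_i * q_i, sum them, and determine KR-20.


For each item, compute p_i * q_i:
  Item 1: 0.45 * 0.55 = 0.2475
  Item 2: 0.71 * 0.29 = 0.2059
  Item 3: 0.79 * 0.21 = 0.1659
  Item 4: 0.59 * 0.41 = 0.2419
  Item 5: 0.63 * 0.37 = 0.2331
  Item 6: 0.33 * 0.67 = 0.2211
  Item 7: 0.59 * 0.41 = 0.2419
  Item 8: 0.68 * 0.32 = 0.2176
  Item 9: 0.77 * 0.23 = 0.1771
  Item 10: 0.38 * 0.62 = 0.2356
  Item 11: 0.68 * 0.32 = 0.2176
Sum(p_i * q_i) = 0.2475 + 0.2059 + 0.1659 + 0.2419 + 0.2331 + 0.2211 + 0.2419 + 0.2176 + 0.1771 + 0.2356 + 0.2176 = 2.4052
KR-20 = (k/(k-1)) * (1 - Sum(p_i*q_i) / Var_total)
= (11/10) * (1 - 2.4052/5.47)
= 1.1 * 0.5603
KR-20 = 0.6163

0.6163


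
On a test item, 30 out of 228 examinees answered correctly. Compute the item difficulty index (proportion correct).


Item difficulty p = number correct / total examinees
p = 30 / 228
p = 0.1316

0.1316


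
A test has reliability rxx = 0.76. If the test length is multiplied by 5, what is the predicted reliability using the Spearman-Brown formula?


r_new = (n * rxx) / (1 + (n-1) * rxx)
r_new = (5 * 0.76) / (1 + 4 * 0.76)
r_new = 3.8 / 4.04
r_new = 0.9406

0.9406


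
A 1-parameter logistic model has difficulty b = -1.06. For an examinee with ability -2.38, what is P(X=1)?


theta - b = -2.38 - -1.06 = -1.32
exp(-(theta - b)) = exp(1.32) = 3.7434
P = 1 / (1 + 3.7434)
P = 0.2108

0.2108


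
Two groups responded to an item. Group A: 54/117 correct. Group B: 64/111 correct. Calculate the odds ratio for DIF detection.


Odds_A = 54/63 = 0.8571
Odds_B = 64/47 = 1.3617
OR = Odds_A / Odds_B = 0.8571 / 1.3617
Exactly, OR = (54 * 47) / (63 * 64) = 2538 / 4032
OR = 0.6295

0.6295


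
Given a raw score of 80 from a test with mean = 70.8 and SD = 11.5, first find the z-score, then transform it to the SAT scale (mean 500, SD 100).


z = (X - mean) / SD = (80 - 70.8) / 11.5
z = 9.2 / 11.5
z = 0.8
SAT-scale = SAT = 500 + 100z
Carry z at full precision (z = 9.2 / 11.5) into the conversion:
SAT-scale = 500 + 100 * (9.2 / 11.5) = 500 + 920 / 11.5
SAT-scale = 500 + 80.0
SAT-scale = 580.0

580.0


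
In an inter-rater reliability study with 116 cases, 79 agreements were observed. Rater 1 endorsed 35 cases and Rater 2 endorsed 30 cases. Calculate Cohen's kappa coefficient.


P_o = 79/116 = 0.681034
P_e = (35*30 + 81*86) / 13456 = 0.595719
kappa = (P_o - P_e) / (1 - P_e)
kappa = (0.681034 - 0.595719) / (1 - 0.595719)
kappa = 0.211

0.211


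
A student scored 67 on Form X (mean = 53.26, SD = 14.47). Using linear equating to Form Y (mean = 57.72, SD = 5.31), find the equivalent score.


slope = SD_Y / SD_X = 5.31 / 14.47 ~ 0.367
intercept = mean_Y - slope * mean_X = 57.72 - (5.31 / 14.47) * 53.26 ~ 38.1754
Y = slope * X + intercept. To avoid rounding drift from the rounded slope/intercept, evaluate the equivalent form Y = mean_Y + SD_Y * (X - mean_X) / SD_X at full precision:
Y = 57.72 + 5.31 * (67 - 53.26) / 14.47
Y = 57.72 + 5.31 * 13.74 / 14.47
Y = 57.72 + 72.9594 / 14.47
Y = 57.72 + 5.0421
Y = 62.7621

62.7621


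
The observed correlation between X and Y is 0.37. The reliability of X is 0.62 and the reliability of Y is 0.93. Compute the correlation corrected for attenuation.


r_corrected = rxy / sqrt(rxx * ryy)
= 0.37 / sqrt(0.62 * 0.93)
= 0.37 / sqrt(0.5766)
= 0.37 / 0.759342
r_corrected = 0.4873

0.4873


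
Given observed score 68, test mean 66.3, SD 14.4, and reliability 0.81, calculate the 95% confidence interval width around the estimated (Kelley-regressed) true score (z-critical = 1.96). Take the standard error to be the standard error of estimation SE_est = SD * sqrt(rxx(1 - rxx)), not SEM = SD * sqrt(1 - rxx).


True score estimate = 0.81*68 + 0.19*66.3 = 67.677
SE_est = SD * sqrt(rxx * (1 - rxx)) = 14.4 * sqrt(0.81 * 0.19) = 14.4 * sqrt(0.1539) = 5.649133
CI = T_est +/- z * SE_est, so width = 2 * z * SE_est = 2 * 1.96 * 5.649133
Width = 22.1446

22.1446


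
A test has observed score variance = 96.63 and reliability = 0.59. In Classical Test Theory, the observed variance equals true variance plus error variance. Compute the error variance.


var_true = rxx * var_obs = 0.59 * 96.63 = 57.0117
var_error = var_obs - var_true
var_error = 96.63 - 57.0117
var_error = 39.6183

39.6183


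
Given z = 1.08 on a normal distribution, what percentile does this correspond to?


CDF(z) = 0.5 * (1 + erf(z/sqrt(2)))
erf(0.7637) = 0.7199
CDF = 0.8599
Percentile rank = 0.8599 * 100 = 85.99

85.99


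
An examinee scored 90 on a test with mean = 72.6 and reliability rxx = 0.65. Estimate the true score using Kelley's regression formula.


T_est = rxx * X + (1 - rxx) * mean
T_est = 0.65 * 90 + 0.35 * 72.6
T_est = 58.5 + 25.41
T_est = 83.91

83.91


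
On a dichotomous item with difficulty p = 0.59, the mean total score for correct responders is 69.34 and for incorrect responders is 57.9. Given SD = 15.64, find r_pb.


q = 1 - p = 0.41
rpb = ((M1 - M0) / SD) * sqrt(p * q)
rpb = ((69.34 - 57.9) / 15.64) * sqrt(0.59 * 0.41)
rpb = 0.3598

0.3598


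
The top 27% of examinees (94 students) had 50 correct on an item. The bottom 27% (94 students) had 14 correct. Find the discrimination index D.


p_upper = 50/94 = 0.5319
p_lower = 14/94 = 0.1489
D = 0.5319 - 0.1489 = 0.383

0.383


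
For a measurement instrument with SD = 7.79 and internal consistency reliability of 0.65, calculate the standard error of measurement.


SEM = SD * sqrt(1 - rxx)
SEM = 7.79 * sqrt(1 - 0.65)
SEM = 7.79 * sqrt(0.35) = 7.79 * 0.591608
SEM = 4.6086

4.6086


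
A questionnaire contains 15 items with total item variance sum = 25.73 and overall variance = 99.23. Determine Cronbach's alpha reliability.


alpha = (k/(k-1)) * (1 - sum(si^2)/s_total^2)
= (15/14) * (1 - 25.73/99.23)
alpha = 0.7936

0.7936


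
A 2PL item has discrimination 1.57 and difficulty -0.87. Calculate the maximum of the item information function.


For 2PL, max info at theta = b = -0.87
I_max = a^2 / 4 = 1.57^2 / 4
= 2.4649 / 4
I_max = 0.6162

0.6162


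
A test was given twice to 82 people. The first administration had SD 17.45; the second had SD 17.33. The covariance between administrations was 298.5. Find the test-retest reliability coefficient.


r = cov(X,Y) / (SD_X * SD_Y)
r = 298.5 / (17.45 * 17.33)
r = 298.5 / 302.4085
r = 0.9871

0.9871


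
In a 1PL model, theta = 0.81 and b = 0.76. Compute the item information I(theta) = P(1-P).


P = 1/(1+exp(-(0.81-0.76))) = 0.5125
I = P*(1-P) = 0.5125 * 0.4875
I = 0.2498

0.2498


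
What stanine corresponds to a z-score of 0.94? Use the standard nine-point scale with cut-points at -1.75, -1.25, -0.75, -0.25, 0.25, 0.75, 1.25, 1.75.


Stanine boundaries: [-1.75, -1.25, -0.75, -0.25, 0.25, 0.75, 1.25, 1.75]
z = 0.94
Check each boundary:
  z >= -1.75 -> could be stanine 2
  z >= -1.25 -> could be stanine 3
  z >= -0.75 -> could be stanine 4
  z >= -0.25 -> could be stanine 5
  z >= 0.25 -> could be stanine 6
  z >= 0.75 -> could be stanine 7
  z < 1.25
  z < 1.75
Highest qualifying boundary gives stanine = 7

7


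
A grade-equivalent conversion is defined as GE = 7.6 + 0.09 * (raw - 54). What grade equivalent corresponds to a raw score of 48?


raw - median = 48 - 54 = -6
slope * diff = 0.09 * -6 = -0.54
GE = 7.6 + -0.54
GE = 7.06

7.06


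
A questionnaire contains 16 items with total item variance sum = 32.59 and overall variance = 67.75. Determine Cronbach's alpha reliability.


alpha = (k/(k-1)) * (1 - sum(si^2)/s_total^2)
= (16/15) * (1 - 32.59/67.75)
alpha = 0.5536

0.5536


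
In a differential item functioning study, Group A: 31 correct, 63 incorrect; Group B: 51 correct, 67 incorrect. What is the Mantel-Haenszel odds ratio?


Odds_A = 31/63 = 0.4921
Odds_B = 51/67 = 0.7612
OR = Odds_A / Odds_B = 0.4921 / 0.7612
Exactly, OR = (31 * 67) / (63 * 51) = 2077 / 3213
OR = 0.6464

0.6464


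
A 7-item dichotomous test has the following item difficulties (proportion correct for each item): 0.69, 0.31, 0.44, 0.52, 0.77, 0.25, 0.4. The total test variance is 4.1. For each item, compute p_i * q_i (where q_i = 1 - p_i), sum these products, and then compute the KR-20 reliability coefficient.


For each item, compute p_i * q_i:
  Item 1: 0.69 * 0.31 = 0.2139
  Item 2: 0.31 * 0.69 = 0.2139
  Item 3: 0.44 * 0.56 = 0.2464
  Item 4: 0.52 * 0.48 = 0.2496
  Item 5: 0.77 * 0.23 = 0.1771
  Item 6: 0.25 * 0.75 = 0.1875
  Item 7: 0.4 * 0.6 = 0.24
Sum(p_i * q_i) = 0.2139 + 0.2139 + 0.2464 + 0.2496 + 0.1771 + 0.1875 + 0.24 = 1.5284
KR-20 = (k/(k-1)) * (1 - Sum(p_i*q_i) / Var_total)
= (7/6) * (1 - 1.5284/4.1)
= 1.1667 * 0.6272
KR-20 = 0.7318

0.7318


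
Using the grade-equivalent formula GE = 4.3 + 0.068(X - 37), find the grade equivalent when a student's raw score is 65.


raw - median = 65 - 37 = 28
slope * diff = 0.068 * 28 = 1.904
GE = 4.3 + 1.904
GE = 6.204

6.204


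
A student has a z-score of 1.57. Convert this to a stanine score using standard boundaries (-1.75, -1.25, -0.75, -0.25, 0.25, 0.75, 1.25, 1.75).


Stanine boundaries: [-1.75, -1.25, -0.75, -0.25, 0.25, 0.75, 1.25, 1.75]
z = 1.57
Check each boundary:
  z >= -1.75 -> could be stanine 2
  z >= -1.25 -> could be stanine 3
  z >= -0.75 -> could be stanine 4
  z >= -0.25 -> could be stanine 5
  z >= 0.25 -> could be stanine 6
  z >= 0.75 -> could be stanine 7
  z >= 1.25 -> could be stanine 8
  z < 1.75
Highest qualifying boundary gives stanine = 8

8


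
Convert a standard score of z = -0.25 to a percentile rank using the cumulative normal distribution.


CDF(z) = 0.5 * (1 + erf(z/sqrt(2)))
erf(-0.1768) = -0.1974
CDF = 0.4013
Percentile rank = 0.4013 * 100 = 40.13

40.13


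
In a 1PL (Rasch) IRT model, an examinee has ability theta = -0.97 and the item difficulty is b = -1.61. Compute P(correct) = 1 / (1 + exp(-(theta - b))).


theta - b = -0.97 - -1.61 = 0.64
exp(-(theta - b)) = exp(-0.64) = 0.5273
P = 1 / (1 + 0.5273)
P = 0.6548

0.6548


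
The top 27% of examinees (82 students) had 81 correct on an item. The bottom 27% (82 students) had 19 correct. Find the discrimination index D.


p_upper = 81/82 = 0.9878
p_lower = 19/82 = 0.2317
D = 0.9878 - 0.2317 = 0.7561

0.7561


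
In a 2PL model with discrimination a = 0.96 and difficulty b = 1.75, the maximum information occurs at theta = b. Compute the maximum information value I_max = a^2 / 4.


For 2PL, max info at theta = b = 1.75
I_max = a^2 / 4 = 0.96^2 / 4
= 0.9216 / 4
I_max = 0.2304

0.2304


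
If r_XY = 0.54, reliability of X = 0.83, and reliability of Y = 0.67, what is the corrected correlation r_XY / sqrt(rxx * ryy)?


r_corrected = rxy / sqrt(rxx * ryy)
= 0.54 / sqrt(0.83 * 0.67)
= 0.54 / sqrt(0.5561)
= 0.54 / 0.745721
r_corrected = 0.7241

0.7241


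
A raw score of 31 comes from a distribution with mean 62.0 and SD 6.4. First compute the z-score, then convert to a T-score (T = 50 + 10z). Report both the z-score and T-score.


z = (X - mean) / SD = (31 - 62.0) / 6.4
z = -31.0 / 6.4
z = -4.8438
T-score = T = 50 + 10z
Carry z at full precision (z = -31.0 / 6.4) into the conversion:
T-score = 50 + 10 * (-31.0 / 6.4) = 50 + -310 / 6.4
T-score = 50 + -48.4375
T-score = 1.5625

1.5625


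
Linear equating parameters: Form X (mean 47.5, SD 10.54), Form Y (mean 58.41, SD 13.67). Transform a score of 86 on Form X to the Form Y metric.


slope = SD_Y / SD_X = 13.67 / 10.54 ~ 1.297
intercept = mean_Y - slope * mean_X = 58.41 - (13.67 / 10.54) * 47.5 ~ -3.1958
Y = slope * X + intercept. To avoid rounding drift from the rounded slope/intercept, evaluate the equivalent form Y = mean_Y + SD_Y * (X - mean_X) / SD_X at full precision:
Y = 58.41 + 13.67 * (86 - 47.5) / 10.54
Y = 58.41 + 13.67 * 38.5 / 10.54
Y = 58.41 + 526.295 / 10.54
Y = 58.41 + 49.9331
Y = 108.3431

108.3431


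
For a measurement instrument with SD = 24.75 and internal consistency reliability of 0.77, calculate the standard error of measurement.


SEM = SD * sqrt(1 - rxx)
SEM = 24.75 * sqrt(1 - 0.77)
SEM = 24.75 * sqrt(0.23) = 24.75 * 0.479583
SEM = 11.8697

11.8697


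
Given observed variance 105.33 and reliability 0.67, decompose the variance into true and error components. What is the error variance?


var_true = rxx * var_obs = 0.67 * 105.33 = 70.5711
var_error = var_obs - var_true
var_error = 105.33 - 70.5711
var_error = 34.7589

34.7589


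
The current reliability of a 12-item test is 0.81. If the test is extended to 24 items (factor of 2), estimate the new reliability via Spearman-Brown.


r_new = (n * rxx) / (1 + (n-1) * rxx)
r_new = (2 * 0.81) / (1 + 1 * 0.81)
r_new = 1.62 / 1.81
r_new = 0.895

0.895


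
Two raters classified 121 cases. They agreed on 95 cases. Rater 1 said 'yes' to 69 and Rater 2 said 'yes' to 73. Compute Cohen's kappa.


P_o = 95/121 = 0.785124
P_e = (69*73 + 52*48) / 14641 = 0.514514
kappa = (P_o - P_e) / (1 - P_e)
kappa = (0.785124 - 0.514514) / (1 - 0.514514)
kappa = 0.5574

0.5574


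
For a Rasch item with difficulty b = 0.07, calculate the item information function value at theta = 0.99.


P = 1/(1+exp(-(0.99-0.07))) = 0.715
I = P*(1-P) = 0.715 * 0.285
I = 0.2038

0.2038


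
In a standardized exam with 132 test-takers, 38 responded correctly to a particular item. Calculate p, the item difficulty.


Item difficulty p = number correct / total examinees
p = 38 / 132
p = 0.2879

0.2879


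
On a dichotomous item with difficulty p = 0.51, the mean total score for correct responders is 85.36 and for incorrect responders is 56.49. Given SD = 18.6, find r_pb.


q = 1 - p = 0.49
rpb = ((M1 - M0) / SD) * sqrt(p * q)
rpb = ((85.36 - 56.49) / 18.6) * sqrt(0.51 * 0.49)
rpb = 0.7759

0.7759


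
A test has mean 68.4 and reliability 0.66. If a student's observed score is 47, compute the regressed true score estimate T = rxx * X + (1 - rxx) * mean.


T_est = rxx * X + (1 - rxx) * mean
T_est = 0.66 * 47 + 0.34 * 68.4
T_est = 31.02 + 23.256
T_est = 54.276

54.276


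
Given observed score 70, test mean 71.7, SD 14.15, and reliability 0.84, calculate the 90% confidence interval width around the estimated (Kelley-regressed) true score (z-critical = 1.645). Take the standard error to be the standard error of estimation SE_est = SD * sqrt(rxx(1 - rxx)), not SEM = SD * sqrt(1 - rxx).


True score estimate = 0.84*70 + 0.16*71.7 = 70.272
SE_est = SD * sqrt(rxx * (1 - rxx)) = 14.15 * sqrt(0.84 * 0.16) = 14.15 * sqrt(0.1344) = 5.187476
CI = T_est +/- z * SE_est, so width = 2 * z * SE_est = 2 * 1.645 * 5.187476
Width = 17.0668

17.0668


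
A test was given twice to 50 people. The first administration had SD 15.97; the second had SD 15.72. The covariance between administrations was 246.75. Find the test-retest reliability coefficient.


r = cov(X,Y) / (SD_X * SD_Y)
r = 246.75 / (15.97 * 15.72)
r = 246.75 / 251.0484
r = 0.9829

0.9829


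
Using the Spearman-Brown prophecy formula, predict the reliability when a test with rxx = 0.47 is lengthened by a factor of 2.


r_new = (n * rxx) / (1 + (n-1) * rxx)
r_new = (2 * 0.47) / (1 + 1 * 0.47)
r_new = 0.94 / 1.47
r_new = 0.6395

0.6395


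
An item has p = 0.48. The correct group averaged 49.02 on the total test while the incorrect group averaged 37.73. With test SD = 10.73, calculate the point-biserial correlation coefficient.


q = 1 - p = 0.52
rpb = ((M1 - M0) / SD) * sqrt(p * q)
rpb = ((49.02 - 37.73) / 10.73) * sqrt(0.48 * 0.52)
rpb = 0.5257

0.5257


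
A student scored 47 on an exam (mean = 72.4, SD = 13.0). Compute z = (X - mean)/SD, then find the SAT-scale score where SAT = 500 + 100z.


z = (X - mean) / SD = (47 - 72.4) / 13.0
z = -25.4 / 13.0
z = -1.9538
SAT-scale = SAT = 500 + 100z
Carry z at full precision (z = -25.4 / 13.0) into the conversion:
SAT-scale = 500 + 100 * (-25.4 / 13.0) = 500 + -2540 / 13.0
SAT-scale = 500 + -195.3846
SAT-scale = 304.6154

304.6154


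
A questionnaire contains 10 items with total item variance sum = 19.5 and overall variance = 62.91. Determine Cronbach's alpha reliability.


alpha = (k/(k-1)) * (1 - sum(si^2)/s_total^2)
= (10/9) * (1 - 19.5/62.91)
alpha = 0.7667

0.7667


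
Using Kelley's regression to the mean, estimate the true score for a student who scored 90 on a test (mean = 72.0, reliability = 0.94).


T_est = rxx * X + (1 - rxx) * mean
T_est = 0.94 * 90 + 0.06 * 72.0
T_est = 84.6 + 4.32
T_est = 88.92

88.92


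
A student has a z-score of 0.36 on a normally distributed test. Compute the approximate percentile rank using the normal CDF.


CDF(z) = 0.5 * (1 + erf(z/sqrt(2)))
erf(0.2546) = 0.2812
CDF = 0.6406
Percentile rank = 0.6406 * 100 = 64.06

64.06


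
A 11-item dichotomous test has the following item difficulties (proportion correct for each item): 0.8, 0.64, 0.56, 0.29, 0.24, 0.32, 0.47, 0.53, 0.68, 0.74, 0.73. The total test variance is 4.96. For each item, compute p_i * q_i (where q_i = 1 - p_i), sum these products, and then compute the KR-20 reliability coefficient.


For each item, compute p_i * q_i:
  Item 1: 0.8 * 0.2 = 0.16
  Item 2: 0.64 * 0.36 = 0.2304
  Item 3: 0.56 * 0.44 = 0.2464
  Item 4: 0.29 * 0.71 = 0.2059
  Item 5: 0.24 * 0.76 = 0.1824
  Item 6: 0.32 * 0.68 = 0.2176
  Item 7: 0.47 * 0.53 = 0.2491
  Item 8: 0.53 * 0.47 = 0.2491
  Item 9: 0.68 * 0.32 = 0.2176
  Item 10: 0.74 * 0.26 = 0.1924
  Item 11: 0.73 * 0.27 = 0.1971
Sum(p_i * q_i) = 0.16 + 0.2304 + 0.2464 + 0.2059 + 0.1824 + 0.2176 + 0.2491 + 0.2491 + 0.2176 + 0.1924 + 0.1971 = 2.348
KR-20 = (k/(k-1)) * (1 - Sum(p_i*q_i) / Var_total)
= (11/10) * (1 - 2.348/4.96)
= 1.1 * 0.5266
KR-20 = 0.5793

0.5793


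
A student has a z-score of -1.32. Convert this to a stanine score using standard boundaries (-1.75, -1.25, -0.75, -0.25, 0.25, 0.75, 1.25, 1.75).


Stanine boundaries: [-1.75, -1.25, -0.75, -0.25, 0.25, 0.75, 1.25, 1.75]
z = -1.32
Check each boundary:
  z >= -1.75 -> could be stanine 2
  z < -1.25
  z < -0.75
  z < -0.25
  z < 0.25
  z < 0.75
  z < 1.25
  z < 1.75
Highest qualifying boundary gives stanine = 2

2


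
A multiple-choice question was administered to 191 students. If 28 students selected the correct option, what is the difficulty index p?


Item difficulty p = number correct / total examinees
p = 28 / 191
p = 0.1466

0.1466


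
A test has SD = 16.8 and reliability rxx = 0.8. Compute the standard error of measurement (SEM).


SEM = SD * sqrt(1 - rxx)
SEM = 16.8 * sqrt(1 - 0.8)
SEM = 16.8 * sqrt(0.2) = 16.8 * 0.447214
SEM = 7.5132

7.5132


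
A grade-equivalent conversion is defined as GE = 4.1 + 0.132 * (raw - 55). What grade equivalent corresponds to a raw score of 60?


raw - median = 60 - 55 = 5
slope * diff = 0.132 * 5 = 0.66
GE = 4.1 + 0.66
GE = 4.76

4.76


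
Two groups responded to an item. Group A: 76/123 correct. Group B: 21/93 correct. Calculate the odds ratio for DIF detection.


Odds_A = 76/47 = 1.617
Odds_B = 21/72 = 0.2917
OR = Odds_A / Odds_B = 1.617 / 0.2917
Exactly, OR = (76 * 72) / (47 * 21) = 5472 / 987
OR = 5.5441

5.5441


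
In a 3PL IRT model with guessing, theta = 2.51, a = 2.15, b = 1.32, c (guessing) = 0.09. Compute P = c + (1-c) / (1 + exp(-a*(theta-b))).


logit = 2.15*(2.51 - 1.32) = 2.5585
P* = 1/(1 + exp(-2.5585)) = 0.9281
P = 0.09 + (1 - 0.09) * 0.9281
P = 0.9346

0.9346


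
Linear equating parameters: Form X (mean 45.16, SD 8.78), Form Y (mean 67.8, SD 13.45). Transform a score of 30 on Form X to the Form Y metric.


slope = SD_Y / SD_X = 13.45 / 8.78 ~ 1.5319
intercept = mean_Y - slope * mean_X = 67.8 - (13.45 / 8.78) * 45.16 ~ -1.3802
Y = slope * X + intercept. To avoid rounding drift from the rounded slope/intercept, evaluate the equivalent form Y = mean_Y + SD_Y * (X - mean_X) / SD_X at full precision:
Y = 67.8 + 13.45 * (30 - 45.16) / 8.78
Y = 67.8 - 13.45 * 15.16 / 8.78
Y = 67.8 - 203.902 / 8.78
Y = 67.8 - 23.2235
Y = 44.5765

44.5765


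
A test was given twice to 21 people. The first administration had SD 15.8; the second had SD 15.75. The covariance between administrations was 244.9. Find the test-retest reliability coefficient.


r = cov(X,Y) / (SD_X * SD_Y)
r = 244.9 / (15.8 * 15.75)
r = 244.9 / 248.85
r = 0.9841

0.9841


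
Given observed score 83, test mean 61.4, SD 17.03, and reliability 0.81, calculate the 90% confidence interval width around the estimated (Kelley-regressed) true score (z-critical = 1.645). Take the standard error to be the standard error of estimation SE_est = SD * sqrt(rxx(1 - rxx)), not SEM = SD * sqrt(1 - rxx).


True score estimate = 0.81*83 + 0.19*61.4 = 78.896
SE_est = SD * sqrt(rxx * (1 - rxx)) = 17.03 * sqrt(0.81 * 0.19) = 17.03 * sqrt(0.1539) = 6.680884
CI = T_est +/- z * SE_est, so width = 2 * z * SE_est = 2 * 1.645 * 6.680884
Width = 21.9801

21.9801


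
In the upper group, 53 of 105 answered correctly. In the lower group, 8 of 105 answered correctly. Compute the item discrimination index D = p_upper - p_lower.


p_upper = 53/105 = 0.5048
p_lower = 8/105 = 0.0762
D = 0.5048 - 0.0762 = 0.4286

0.4286


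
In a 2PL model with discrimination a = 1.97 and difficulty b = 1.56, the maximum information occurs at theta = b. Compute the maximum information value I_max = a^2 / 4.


For 2PL, max info at theta = b = 1.56
I_max = a^2 / 4 = 1.97^2 / 4
= 3.8809 / 4
I_max = 0.9702

0.9702


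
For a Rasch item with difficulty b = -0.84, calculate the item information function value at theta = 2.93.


P = 1/(1+exp(-(2.93--0.84))) = 0.9775
I = P*(1-P) = 0.9775 * 0.0225
I = 0.022

0.022


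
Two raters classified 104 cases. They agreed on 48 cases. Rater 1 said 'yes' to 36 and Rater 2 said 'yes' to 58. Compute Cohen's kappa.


P_o = 48/104 = 0.461538
P_e = (36*58 + 68*46) / 10816 = 0.482249
kappa = (P_o - P_e) / (1 - P_e)
kappa = (0.461538 - 0.482249) / (1 - 0.482249)
kappa = -0.04

-0.04


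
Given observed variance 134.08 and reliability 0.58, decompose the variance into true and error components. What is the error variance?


var_true = rxx * var_obs = 0.58 * 134.08 = 77.7664
var_error = var_obs - var_true
var_error = 134.08 - 77.7664
var_error = 56.3136

56.3136


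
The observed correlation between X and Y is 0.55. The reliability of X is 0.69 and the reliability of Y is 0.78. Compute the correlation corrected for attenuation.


r_corrected = rxy / sqrt(rxx * ryy)
= 0.55 / sqrt(0.69 * 0.78)
= 0.55 / sqrt(0.5382)
= 0.55 / 0.733621
r_corrected = 0.7497

0.7497


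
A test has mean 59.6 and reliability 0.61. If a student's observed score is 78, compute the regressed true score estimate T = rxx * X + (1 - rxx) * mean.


T_est = rxx * X + (1 - rxx) * mean
T_est = 0.61 * 78 + 0.39 * 59.6
T_est = 47.58 + 23.244
T_est = 70.824

70.824


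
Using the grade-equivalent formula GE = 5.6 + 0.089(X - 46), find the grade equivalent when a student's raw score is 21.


raw - median = 21 - 46 = -25
slope * diff = 0.089 * -25 = -2.225
GE = 5.6 + -2.225
GE = 3.375

3.375


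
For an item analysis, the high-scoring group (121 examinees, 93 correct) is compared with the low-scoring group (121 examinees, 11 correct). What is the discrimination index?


p_upper = 93/121 = 0.7686
p_lower = 11/121 = 0.0909
D = 0.7686 - 0.0909 = 0.6777

0.6777


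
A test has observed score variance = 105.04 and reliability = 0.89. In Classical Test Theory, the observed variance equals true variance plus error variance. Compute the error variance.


var_true = rxx * var_obs = 0.89 * 105.04 = 93.4856
var_error = var_obs - var_true
var_error = 105.04 - 93.4856
var_error = 11.5544

11.5544


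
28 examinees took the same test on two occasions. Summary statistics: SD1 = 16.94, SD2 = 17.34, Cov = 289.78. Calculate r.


r = cov(X,Y) / (SD_X * SD_Y)
r = 289.78 / (16.94 * 17.34)
r = 289.78 / 293.7396
r = 0.9865

0.9865


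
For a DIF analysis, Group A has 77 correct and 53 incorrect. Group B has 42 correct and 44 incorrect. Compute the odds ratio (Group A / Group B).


Odds_A = 77/53 = 1.4528
Odds_B = 42/44 = 0.9545
OR = Odds_A / Odds_B = 1.4528 / 0.9545
Exactly, OR = (77 * 44) / (53 * 42) = 3388 / 2226
OR = 1.522

1.522


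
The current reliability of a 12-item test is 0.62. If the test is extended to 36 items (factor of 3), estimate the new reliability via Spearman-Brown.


r_new = (n * rxx) / (1 + (n-1) * rxx)
r_new = (3 * 0.62) / (1 + 2 * 0.62)
r_new = 1.86 / 2.24
r_new = 0.8304

0.8304


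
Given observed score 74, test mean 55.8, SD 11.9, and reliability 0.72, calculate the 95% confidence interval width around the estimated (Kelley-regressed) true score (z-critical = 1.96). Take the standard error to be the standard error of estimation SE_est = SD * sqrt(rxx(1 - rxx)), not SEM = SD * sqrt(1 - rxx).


True score estimate = 0.72*74 + 0.28*55.8 = 68.904
SE_est = SD * sqrt(rxx * (1 - rxx)) = 11.9 * sqrt(0.72 * 0.28) = 11.9 * sqrt(0.2016) = 5.343087
CI = T_est +/- z * SE_est, so width = 2 * z * SE_est = 2 * 1.96 * 5.343087
Width = 20.9449

20.9449


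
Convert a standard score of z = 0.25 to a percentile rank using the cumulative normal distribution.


CDF(z) = 0.5 * (1 + erf(z/sqrt(2)))
erf(0.1768) = 0.1974
CDF = 0.5987
Percentile rank = 0.5987 * 100 = 59.87

59.87


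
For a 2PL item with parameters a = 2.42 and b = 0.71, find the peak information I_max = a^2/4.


For 2PL, max info at theta = b = 0.71
I_max = a^2 / 4 = 2.42^2 / 4
= 5.8564 / 4
I_max = 1.4641

1.4641


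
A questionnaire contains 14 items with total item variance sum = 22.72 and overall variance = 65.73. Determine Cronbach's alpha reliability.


alpha = (k/(k-1)) * (1 - sum(si^2)/s_total^2)
= (14/13) * (1 - 22.72/65.73)
alpha = 0.7047

0.7047


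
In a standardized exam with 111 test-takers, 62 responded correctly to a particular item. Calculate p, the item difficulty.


Item difficulty p = number correct / total examinees
p = 62 / 111
p = 0.5586

0.5586


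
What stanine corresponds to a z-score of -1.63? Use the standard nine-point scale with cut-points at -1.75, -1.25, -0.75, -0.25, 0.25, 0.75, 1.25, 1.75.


Stanine boundaries: [-1.75, -1.25, -0.75, -0.25, 0.25, 0.75, 1.25, 1.75]
z = -1.63
Check each boundary:
  z >= -1.75 -> could be stanine 2
  z < -1.25
  z < -0.75
  z < -0.25
  z < 0.25
  z < 0.75
  z < 1.25
  z < 1.75
Highest qualifying boundary gives stanine = 2

2


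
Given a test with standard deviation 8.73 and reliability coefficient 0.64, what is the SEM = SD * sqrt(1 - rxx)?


SEM = SD * sqrt(1 - rxx)
SEM = 8.73 * sqrt(1 - 0.64)
SEM = 8.73 * sqrt(0.36) = 8.73 * 0.6
SEM = 5.238

5.238


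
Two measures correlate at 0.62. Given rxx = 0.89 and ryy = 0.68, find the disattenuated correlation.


r_corrected = rxy / sqrt(rxx * ryy)
= 0.62 / sqrt(0.89 * 0.68)
= 0.62 / sqrt(0.6052)
= 0.62 / 0.777946
r_corrected = 0.797

0.797


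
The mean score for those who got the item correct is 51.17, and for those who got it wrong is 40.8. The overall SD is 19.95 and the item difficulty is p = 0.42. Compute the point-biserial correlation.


q = 1 - p = 0.58
rpb = ((M1 - M0) / SD) * sqrt(p * q)
rpb = ((51.17 - 40.8) / 19.95) * sqrt(0.42 * 0.58)
rpb = 0.2566

0.2566


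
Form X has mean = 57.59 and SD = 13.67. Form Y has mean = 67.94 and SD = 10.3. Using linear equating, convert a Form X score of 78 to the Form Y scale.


slope = SD_Y / SD_X = 10.3 / 13.67 ~ 0.7535
intercept = mean_Y - slope * mean_X = 67.94 - (10.3 / 13.67) * 57.59 ~ 24.5474
Y = slope * X + intercept. To avoid rounding drift from the rounded slope/intercept, evaluate the equivalent form Y = mean_Y + SD_Y * (X - mean_X) / SD_X at full precision:
Y = 67.94 + 10.3 * (78 - 57.59) / 13.67
Y = 67.94 + 10.3 * 20.41 / 13.67
Y = 67.94 + 210.223 / 13.67
Y = 67.94 + 15.3784
Y = 83.3184

83.3184


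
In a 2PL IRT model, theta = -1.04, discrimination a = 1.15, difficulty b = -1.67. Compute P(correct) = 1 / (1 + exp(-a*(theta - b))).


a*(theta - b) = 1.15 * (-1.04 - -1.67) = 0.7245
exp(-0.7245) = 0.4846
P = 1 / (1 + 0.4846)
P = 0.6736

0.6736


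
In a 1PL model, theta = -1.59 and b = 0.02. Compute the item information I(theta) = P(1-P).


P = 1/(1+exp(-(-1.59-0.02))) = 0.1666
I = P*(1-P) = 0.1666 * 0.8334
I = 0.1388

0.1388


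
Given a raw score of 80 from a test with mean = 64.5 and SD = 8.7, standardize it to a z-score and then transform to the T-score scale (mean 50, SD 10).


z = (X - mean) / SD = (80 - 64.5) / 8.7
z = 15.5 / 8.7
z = 1.7816
T-score = T = 50 + 10z
Carry z at full precision (z = 15.5 / 8.7) into the conversion:
T-score = 50 + 10 * (15.5 / 8.7) = 50 + 155 / 8.7
T-score = 50 + 17.8161
T-score = 67.8161

67.8161


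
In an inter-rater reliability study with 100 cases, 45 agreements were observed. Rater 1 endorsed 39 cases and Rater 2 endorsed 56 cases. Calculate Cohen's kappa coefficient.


P_o = 45/100 = 0.45
P_e = (39*56 + 61*44) / 10000 = 0.4868
kappa = (P_o - P_e) / (1 - P_e)
kappa = (0.45 - 0.4868) / (1 - 0.4868)
kappa = -0.0717

-0.0717


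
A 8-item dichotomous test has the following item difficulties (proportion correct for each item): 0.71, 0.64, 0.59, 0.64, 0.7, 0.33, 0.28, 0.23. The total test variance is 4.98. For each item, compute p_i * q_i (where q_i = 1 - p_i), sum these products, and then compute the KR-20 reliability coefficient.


For each item, compute p_i * q_i:
  Item 1: 0.71 * 0.29 = 0.2059
  Item 2: 0.64 * 0.36 = 0.2304
  Item 3: 0.59 * 0.41 = 0.2419
  Item 4: 0.64 * 0.36 = 0.2304
  Item 5: 0.7 * 0.3 = 0.21
  Item 6: 0.33 * 0.67 = 0.2211
  Item 7: 0.28 * 0.72 = 0.2016
  Item 8: 0.23 * 0.77 = 0.1771
Sum(p_i * q_i) = 0.2059 + 0.2304 + 0.2419 + 0.2304 + 0.21 + 0.2211 + 0.2016 + 0.1771 = 1.7184
KR-20 = (k/(k-1)) * (1 - Sum(p_i*q_i) / Var_total)
= (8/7) * (1 - 1.7184/4.98)
= 1.1429 * 0.6549
KR-20 = 0.7485

0.7485


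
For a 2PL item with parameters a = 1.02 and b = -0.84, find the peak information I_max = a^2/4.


For 2PL, max info at theta = b = -0.84
I_max = a^2 / 4 = 1.02^2 / 4
= 1.0404 / 4
I_max = 0.2601

0.2601


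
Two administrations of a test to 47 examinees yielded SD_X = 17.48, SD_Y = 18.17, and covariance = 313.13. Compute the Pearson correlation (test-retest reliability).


r = cov(X,Y) / (SD_X * SD_Y)
r = 313.13 / (17.48 * 18.17)
r = 313.13 / 317.6116
r = 0.9859

0.9859


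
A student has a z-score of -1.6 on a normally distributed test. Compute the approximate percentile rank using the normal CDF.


CDF(z) = 0.5 * (1 + erf(z/sqrt(2)))
erf(-1.1314) = -0.8904
CDF = 0.0548
Percentile rank = 0.0548 * 100 = 5.48

5.48


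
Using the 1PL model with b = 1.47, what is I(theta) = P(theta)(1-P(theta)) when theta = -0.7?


P = 1/(1+exp(-(-0.7-1.47))) = 0.1025
I = P*(1-P) = 0.1025 * 0.8975
I = 0.092

0.092


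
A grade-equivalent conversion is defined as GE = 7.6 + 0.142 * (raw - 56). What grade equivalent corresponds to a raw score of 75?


raw - median = 75 - 56 = 19
slope * diff = 0.142 * 19 = 2.698
GE = 7.6 + 2.698
GE = 10.298

10.298


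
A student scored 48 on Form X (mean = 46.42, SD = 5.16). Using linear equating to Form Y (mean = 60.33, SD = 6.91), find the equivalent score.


slope = SD_Y / SD_X = 6.91 / 5.16 ~ 1.3391
intercept = mean_Y - slope * mean_X = 60.33 - (6.91 / 5.16) * 46.42 ~ -1.8332
Y = slope * X + intercept. To avoid rounding drift from the rounded slope/intercept, evaluate the equivalent form Y = mean_Y + SD_Y * (X - mean_X) / SD_X at full precision:
Y = 60.33 + 6.91 * (48 - 46.42) / 5.16
Y = 60.33 + 6.91 * 1.58 / 5.16
Y = 60.33 + 10.9178 / 5.16
Y = 60.33 + 2.1159
Y = 62.4459

62.4459


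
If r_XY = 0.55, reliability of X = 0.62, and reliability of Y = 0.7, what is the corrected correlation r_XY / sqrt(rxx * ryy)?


r_corrected = rxy / sqrt(rxx * ryy)
= 0.55 / sqrt(0.62 * 0.7)
= 0.55 / sqrt(0.434)
= 0.55 / 0.658787
r_corrected = 0.8349

0.8349


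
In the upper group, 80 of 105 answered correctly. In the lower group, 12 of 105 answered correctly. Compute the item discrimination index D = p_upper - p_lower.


p_upper = 80/105 = 0.7619
p_lower = 12/105 = 0.1143
D = 0.7619 - 0.1143 = 0.6476

0.6476


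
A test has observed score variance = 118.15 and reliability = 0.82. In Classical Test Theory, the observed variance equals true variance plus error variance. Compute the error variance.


var_true = rxx * var_obs = 0.82 * 118.15 = 96.883
var_error = var_obs - var_true
var_error = 118.15 - 96.883
var_error = 21.267

21.267


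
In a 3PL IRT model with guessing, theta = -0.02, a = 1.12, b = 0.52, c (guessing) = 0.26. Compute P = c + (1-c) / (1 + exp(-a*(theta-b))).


logit = 1.12*(-0.02 - 0.52) = -0.6048
P* = 1/(1 + exp(--0.6048)) = 0.3532
P = 0.26 + (1 - 0.26) * 0.3532
P = 0.5214

0.5214


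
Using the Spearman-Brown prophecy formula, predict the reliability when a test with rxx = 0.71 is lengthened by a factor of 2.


r_new = (n * rxx) / (1 + (n-1) * rxx)
r_new = (2 * 0.71) / (1 + 1 * 0.71)
r_new = 1.42 / 1.71
r_new = 0.8304

0.8304
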